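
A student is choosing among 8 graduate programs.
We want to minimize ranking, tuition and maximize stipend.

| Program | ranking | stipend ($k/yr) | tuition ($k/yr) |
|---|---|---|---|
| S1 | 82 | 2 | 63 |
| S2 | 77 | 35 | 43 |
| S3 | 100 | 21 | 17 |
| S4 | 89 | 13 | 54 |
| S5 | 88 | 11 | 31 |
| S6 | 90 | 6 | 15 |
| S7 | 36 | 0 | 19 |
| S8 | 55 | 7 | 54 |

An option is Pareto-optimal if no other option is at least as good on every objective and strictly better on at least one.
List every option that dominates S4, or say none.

S2: ranking 77≤89, stipend 35≥13, tuition 43≤54 — dominates S4.
Others (S1, S3, S5, S6, S7, S8) are each worse than S4 on at least one objective.

S2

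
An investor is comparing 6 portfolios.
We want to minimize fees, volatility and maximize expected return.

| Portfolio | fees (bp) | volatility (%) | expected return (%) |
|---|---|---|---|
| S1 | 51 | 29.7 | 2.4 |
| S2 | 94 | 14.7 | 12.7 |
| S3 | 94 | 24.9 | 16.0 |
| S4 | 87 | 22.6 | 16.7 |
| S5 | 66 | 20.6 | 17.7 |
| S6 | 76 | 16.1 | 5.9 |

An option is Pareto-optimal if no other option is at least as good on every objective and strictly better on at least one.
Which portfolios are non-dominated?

S1, S2, S5, S6

S1: not dominated (best fees).
S2: not dominated (best volatility).
S3: dominated by S4 (fees 87≤94, volatility 22.6≤24.9, expected return 16.7≥16.0).
S4: dominated by S5 (fees 66≤87, volatility 20.6≤22.6, expected return 17.7≥16.7).
S5: not dominated (best expected return).
S6: not dominated.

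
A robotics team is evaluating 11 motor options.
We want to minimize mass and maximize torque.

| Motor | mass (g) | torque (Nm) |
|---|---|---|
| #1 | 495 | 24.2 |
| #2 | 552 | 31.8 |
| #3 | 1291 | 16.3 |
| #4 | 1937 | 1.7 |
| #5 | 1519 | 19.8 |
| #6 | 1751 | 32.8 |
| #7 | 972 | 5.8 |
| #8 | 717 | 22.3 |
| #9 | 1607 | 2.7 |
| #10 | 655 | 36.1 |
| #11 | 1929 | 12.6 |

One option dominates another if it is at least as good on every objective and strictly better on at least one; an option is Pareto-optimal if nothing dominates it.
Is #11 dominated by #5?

Yes

#5 vs #11: mass 1519≤1929, torque 19.8≥12.6 — #5 is at least as good on every objective with at least one strict improvement.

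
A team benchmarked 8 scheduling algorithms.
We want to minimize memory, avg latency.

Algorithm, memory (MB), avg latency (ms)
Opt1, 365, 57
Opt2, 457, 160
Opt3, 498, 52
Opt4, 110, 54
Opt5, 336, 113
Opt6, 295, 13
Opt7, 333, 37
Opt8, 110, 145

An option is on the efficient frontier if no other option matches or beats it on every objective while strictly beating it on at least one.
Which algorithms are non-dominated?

Opt4, Opt6

Opt1: dominated by Opt4 (memory 110≤365, avg latency 54≤57).
Opt2: dominated by Opt1 (memory 365≤457, avg latency 57≤160).
Opt3: dominated by Opt6 (memory 295≤498, avg latency 13≤52).
Opt4: not dominated.
Opt5: dominated by Opt4 (memory 110≤336, avg latency 54≤113).
Opt6: not dominated (best avg latency).
Opt7: dominated by Opt6 (memory 295≤333, avg latency 13≤37).
Opt8: dominated by Opt4 (memory 110≤110, avg latency 54≤145).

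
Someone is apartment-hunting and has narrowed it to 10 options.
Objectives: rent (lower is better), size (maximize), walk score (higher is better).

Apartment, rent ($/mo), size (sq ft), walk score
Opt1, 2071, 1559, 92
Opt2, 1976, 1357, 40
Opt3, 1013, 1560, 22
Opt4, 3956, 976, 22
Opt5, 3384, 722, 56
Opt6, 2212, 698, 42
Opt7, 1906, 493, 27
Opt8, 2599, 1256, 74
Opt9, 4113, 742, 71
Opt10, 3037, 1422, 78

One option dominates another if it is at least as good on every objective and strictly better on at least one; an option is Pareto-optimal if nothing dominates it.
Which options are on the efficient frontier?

Opt1, Opt2, Opt3, Opt7

Opt1: not dominated (best walk score).
Opt2: not dominated.
Opt3: not dominated (best rent).
Opt4: dominated by Opt1 (rent 2071≤3956, size 1559≥976, walk score 92≥22).
Opt5: dominated by Opt1 (rent 2071≤3384, size 1559≥722, walk score 92≥56).
Opt6: dominated by Opt1 (rent 2071≤2212, size 1559≥698, walk score 92≥42).
Opt7: not dominated.
Opt8: dominated by Opt1 (rent 2071≤2599, size 1559≥1256, walk score 92≥74).
Opt9: dominated by Opt1 (rent 2071≤4113, size 1559≥742, walk score 92≥71).
Opt10: dominated by Opt1 (rent 2071≤3037, size 1559≥1422, walk score 92≥78).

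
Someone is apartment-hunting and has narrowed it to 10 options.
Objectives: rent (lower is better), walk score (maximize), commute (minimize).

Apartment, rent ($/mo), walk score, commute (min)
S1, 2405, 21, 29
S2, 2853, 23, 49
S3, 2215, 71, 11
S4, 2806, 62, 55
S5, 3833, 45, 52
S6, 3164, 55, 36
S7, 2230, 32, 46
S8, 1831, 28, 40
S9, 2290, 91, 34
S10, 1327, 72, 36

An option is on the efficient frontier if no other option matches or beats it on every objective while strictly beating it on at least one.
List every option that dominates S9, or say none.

S1: worse on rent (2405 vs 2290).
S2: worse on rent (2853 vs 2290).
S3: worse on walk score (71 vs 91).
S4: worse on rent (2806 vs 2290).
S5: worse on rent (3833 vs 2290).
S6: worse on rent (3164 vs 2290).
S7: worse on walk score (32 vs 91).
S8: worse on walk score (28 vs 91).
S10: worse on walk score (72 vs 91).
No option dominates S9.

none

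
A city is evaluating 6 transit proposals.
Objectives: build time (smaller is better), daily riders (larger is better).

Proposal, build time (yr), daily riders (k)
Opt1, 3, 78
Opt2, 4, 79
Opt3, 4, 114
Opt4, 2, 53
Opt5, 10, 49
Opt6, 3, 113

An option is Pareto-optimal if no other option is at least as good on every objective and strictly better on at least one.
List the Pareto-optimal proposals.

Opt3, Opt4, Opt6

Opt1: dominated by Opt6 (build time 3≤3, daily riders 113≥78).
Opt2: dominated by Opt3 (build time 4≤4, daily riders 114≥79).
Opt3: not dominated (best daily riders).
Opt4: not dominated (best build time).
Opt5: dominated by Opt1 (build time 3≤10, daily riders 78≥49).
Opt6: not dominated.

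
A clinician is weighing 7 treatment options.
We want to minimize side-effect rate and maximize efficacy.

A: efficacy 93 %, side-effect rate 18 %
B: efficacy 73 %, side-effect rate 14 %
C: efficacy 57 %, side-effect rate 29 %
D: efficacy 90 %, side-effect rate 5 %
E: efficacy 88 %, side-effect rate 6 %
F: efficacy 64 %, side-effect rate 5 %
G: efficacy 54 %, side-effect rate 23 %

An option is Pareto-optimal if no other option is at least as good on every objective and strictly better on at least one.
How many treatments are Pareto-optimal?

2

A: not dominated (best efficacy).
B: dominated by D (efficacy 90≥73, side-effect rate 5≤14).
C: dominated by A (efficacy 93≥57, side-effect rate 18≤29).
D: not dominated.
E: dominated by D (efficacy 90≥88, side-effect rate 5≤6).
F: dominated by D (efficacy 90≥64, side-effect rate 5≤5).
G: dominated by A (efficacy 93≥54, side-effect rate 18≤23).
Pareto-optimal: A, D → 2.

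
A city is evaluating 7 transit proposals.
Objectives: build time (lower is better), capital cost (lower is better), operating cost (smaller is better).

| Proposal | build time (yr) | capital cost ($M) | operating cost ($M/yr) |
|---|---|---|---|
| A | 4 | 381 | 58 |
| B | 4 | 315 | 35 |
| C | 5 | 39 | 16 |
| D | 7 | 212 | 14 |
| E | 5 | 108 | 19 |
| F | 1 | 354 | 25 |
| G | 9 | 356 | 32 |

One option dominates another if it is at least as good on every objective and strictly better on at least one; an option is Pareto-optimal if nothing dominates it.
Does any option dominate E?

C vs E: build time 5≤5, capital cost 39≤108, operating cost 16≤19 — C is at least as good on every objective and strictly better on at least one, so C dominates E.

Yes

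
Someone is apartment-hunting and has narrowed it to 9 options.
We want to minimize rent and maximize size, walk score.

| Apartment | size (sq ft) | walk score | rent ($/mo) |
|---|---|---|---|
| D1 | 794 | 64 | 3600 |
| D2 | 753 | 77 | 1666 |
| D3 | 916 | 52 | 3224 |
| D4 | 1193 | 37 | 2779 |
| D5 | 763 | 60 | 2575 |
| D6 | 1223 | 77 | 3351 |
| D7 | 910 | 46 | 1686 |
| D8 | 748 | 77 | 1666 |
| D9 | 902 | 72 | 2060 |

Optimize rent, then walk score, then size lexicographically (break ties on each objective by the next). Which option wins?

D2

First minimize rent: best is 1666, kept {D2, D8}.
Then maximize walk score: best is 77, kept {D2, D8}.
Then maximize size: best is 753, kept {D2}.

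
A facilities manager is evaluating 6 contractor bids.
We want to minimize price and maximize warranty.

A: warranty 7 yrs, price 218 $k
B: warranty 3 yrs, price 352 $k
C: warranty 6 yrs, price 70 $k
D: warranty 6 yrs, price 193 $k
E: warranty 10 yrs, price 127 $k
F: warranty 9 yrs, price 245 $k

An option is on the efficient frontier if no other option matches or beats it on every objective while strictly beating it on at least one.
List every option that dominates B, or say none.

A: warranty 7≥3, price 218≤352 — dominates B.
C: warranty 6≥3, price 70≤352 — dominates B.
D: warranty 6≥3, price 193≤352 — dominates B.
E: warranty 10≥3, price 127≤352 — dominates B.
F: warranty 9≥3, price 245≤352 — dominates B.

A, C, D, E, F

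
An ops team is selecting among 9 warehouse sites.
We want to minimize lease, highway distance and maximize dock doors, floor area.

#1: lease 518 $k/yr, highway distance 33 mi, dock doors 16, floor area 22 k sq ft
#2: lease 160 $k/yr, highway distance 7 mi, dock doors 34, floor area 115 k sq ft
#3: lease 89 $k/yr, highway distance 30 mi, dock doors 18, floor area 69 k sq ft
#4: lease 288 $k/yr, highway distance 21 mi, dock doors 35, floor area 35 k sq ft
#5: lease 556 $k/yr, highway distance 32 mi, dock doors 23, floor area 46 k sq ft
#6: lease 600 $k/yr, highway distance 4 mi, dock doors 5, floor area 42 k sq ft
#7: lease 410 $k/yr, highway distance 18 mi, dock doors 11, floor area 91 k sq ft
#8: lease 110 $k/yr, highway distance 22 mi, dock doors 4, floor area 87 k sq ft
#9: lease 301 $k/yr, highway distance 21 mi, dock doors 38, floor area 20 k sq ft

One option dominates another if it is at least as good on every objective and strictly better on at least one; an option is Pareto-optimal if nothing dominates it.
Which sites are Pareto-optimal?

#2, #3, #4, #6, #8, #9

#1: dominated by #2 (lease 160≤518, highway distance 7≤33, dock doors 34≥16, floor area 115≥22).
#2: not dominated (best floor area).
#3: not dominated (best lease).
#4: not dominated.
#5: dominated by #2 (lease 160≤556, highway distance 7≤32, dock doors 34≥23, floor area 115≥46).
#6: not dominated (best highway distance).
#7: dominated by #2 (lease 160≤410, highway distance 7≤18, dock doors 34≥11, floor area 115≥91).
#8: not dominated.
#9: not dominated (best dock doors).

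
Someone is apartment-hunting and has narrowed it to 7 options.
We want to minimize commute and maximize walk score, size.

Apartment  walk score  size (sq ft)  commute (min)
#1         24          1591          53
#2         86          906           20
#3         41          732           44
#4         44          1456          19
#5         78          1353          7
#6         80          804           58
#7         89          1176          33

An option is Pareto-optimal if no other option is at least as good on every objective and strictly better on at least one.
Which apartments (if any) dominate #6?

#2: walk score 86≥80, size 906≥804, commute 20≤58 — dominates #6.
#7: walk score 89≥80, size 1176≥804, commute 33≤58 — dominates #6.
Others (#1, #3, #4, #5) are each worse than #6 on at least one objective.

#2, #7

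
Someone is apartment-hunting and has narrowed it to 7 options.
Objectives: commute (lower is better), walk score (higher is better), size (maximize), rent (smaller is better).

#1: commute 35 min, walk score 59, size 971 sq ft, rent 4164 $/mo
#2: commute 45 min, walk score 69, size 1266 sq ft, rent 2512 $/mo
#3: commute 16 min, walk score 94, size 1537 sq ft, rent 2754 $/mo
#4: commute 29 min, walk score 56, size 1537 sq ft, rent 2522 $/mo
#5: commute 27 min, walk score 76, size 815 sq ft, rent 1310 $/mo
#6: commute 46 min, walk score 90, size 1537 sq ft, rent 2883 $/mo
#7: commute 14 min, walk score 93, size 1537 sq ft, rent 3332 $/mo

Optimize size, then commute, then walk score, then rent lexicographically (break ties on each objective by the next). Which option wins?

First maximize size: best is 1537, kept {#3, #4, #6, #7}.
Then minimize commute: best is 14, kept {#7}.

#7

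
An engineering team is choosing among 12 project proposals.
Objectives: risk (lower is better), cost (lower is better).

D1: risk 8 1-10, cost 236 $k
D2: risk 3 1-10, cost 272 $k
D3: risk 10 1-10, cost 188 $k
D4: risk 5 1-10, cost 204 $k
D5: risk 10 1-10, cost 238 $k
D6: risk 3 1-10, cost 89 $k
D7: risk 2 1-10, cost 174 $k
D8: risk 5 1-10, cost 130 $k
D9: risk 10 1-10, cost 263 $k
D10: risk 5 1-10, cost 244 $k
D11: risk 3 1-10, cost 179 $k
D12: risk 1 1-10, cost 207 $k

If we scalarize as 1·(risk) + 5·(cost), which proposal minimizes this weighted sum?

D1: 1·8 + 5·236 = 1188
D2: 1·3 + 5·272 = 1363
D3: 1·10 + 5·188 = 950
D4: 1·5 + 5·204 = 1025
D5: 1·10 + 5·238 = 1200
D6: 1·3 + 5·89 = 448
D7: 1·2 + 5·174 = 872
D8: 1·5 + 5·130 = 655
D9: 1·10 + 5·263 = 1325
D10: 1·5 + 5·244 = 1225
D11: 1·3 + 5·179 = 898
D12: 1·1 + 5·207 = 1036
Lowest: D6 at 448.

D6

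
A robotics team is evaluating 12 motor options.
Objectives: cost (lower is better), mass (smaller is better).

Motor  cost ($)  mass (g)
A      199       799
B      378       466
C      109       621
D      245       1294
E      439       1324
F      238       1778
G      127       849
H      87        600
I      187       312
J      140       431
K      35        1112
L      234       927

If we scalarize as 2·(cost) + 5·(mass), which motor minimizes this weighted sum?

A: 2·199 + 5·799 = 4393
B: 2·378 + 5·466 = 3086
C: 2·109 + 5·621 = 3323
D: 2·245 + 5·1294 = 6960
E: 2·439 + 5·1324 = 7498
F: 2·238 + 5·1778 = 9366
G: 2·127 + 5·849 = 4499
H: 2·87 + 5·600 = 3174
I: 2·187 + 5·312 = 1934
J: 2·140 + 5·431 = 2435
K: 2·35 + 5·1112 = 5630
L: 2·234 + 5·927 = 5103
Lowest: I at 1934.

I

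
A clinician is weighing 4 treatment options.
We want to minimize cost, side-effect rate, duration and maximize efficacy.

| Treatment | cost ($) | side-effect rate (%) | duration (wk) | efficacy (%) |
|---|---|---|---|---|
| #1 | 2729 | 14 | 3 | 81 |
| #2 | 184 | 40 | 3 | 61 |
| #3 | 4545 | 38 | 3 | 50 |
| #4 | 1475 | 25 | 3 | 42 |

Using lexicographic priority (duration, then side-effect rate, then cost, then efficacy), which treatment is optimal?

First minimize duration: best is 3, kept {#1, #2, #3, #4}.
Then minimize side-effect rate: best is 14, kept {#1}.

#1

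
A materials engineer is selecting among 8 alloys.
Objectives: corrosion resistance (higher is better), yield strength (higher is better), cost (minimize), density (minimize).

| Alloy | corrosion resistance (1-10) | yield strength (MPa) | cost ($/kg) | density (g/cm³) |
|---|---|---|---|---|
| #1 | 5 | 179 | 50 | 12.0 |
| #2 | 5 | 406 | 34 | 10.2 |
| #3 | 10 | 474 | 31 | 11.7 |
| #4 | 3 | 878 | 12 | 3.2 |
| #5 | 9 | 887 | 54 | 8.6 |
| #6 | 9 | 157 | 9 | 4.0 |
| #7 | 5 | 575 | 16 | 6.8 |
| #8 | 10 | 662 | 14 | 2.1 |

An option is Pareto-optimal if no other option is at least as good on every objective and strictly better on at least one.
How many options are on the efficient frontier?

4

#1: dominated by #2 (corrosion resistance 5≥5, yield strength 406≥179, cost 34≤50, density 10.2≤12.0).
#2: dominated by #7 (corrosion resistance 5≥5, yield strength 575≥406, cost 16≤34, density 6.8≤10.2).
#3: dominated by #8 (corrosion resistance 10≥10, yield strength 662≥474, cost 14≤31, density 2.1≤11.7).
#4: not dominated.
#5: not dominated (best yield strength).
#6: not dominated (best cost).
#7: dominated by #8 (corrosion resistance 10≥5, yield strength 662≥575, cost 14≤16, density 2.1≤6.8).
#8: not dominated (best density).
Pareto-optimal: #4, #5, #6, #8 → 4.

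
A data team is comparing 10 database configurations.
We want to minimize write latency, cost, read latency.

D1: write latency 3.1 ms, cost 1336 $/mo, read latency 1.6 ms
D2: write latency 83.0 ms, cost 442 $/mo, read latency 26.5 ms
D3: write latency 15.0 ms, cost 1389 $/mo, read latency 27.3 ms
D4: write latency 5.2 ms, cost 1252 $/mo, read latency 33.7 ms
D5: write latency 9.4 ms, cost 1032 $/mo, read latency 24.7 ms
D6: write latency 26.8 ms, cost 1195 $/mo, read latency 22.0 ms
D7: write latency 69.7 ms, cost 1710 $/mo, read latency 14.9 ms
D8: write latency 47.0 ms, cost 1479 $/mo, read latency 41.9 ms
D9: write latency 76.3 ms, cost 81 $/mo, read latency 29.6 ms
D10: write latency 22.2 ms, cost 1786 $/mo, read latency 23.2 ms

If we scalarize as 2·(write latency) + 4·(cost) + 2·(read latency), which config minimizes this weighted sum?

D9

D1: 2·3.1 + 4·1336 + 2·1.6 = 5353.4
D2: 2·83.0 + 4·442 + 2·26.5 = 1987.0
D3: 2·15.0 + 4·1389 + 2·27.3 = 5640.6
D4: 2·5.2 + 4·1252 + 2·33.7 = 5085.8
D5: 2·9.4 + 4·1032 + 2·24.7 = 4196.2
D6: 2·26.8 + 4·1195 + 2·22.0 = 4877.6
D7: 2·69.7 + 4·1710 + 2·14.9 = 7009.2
D8: 2·47.0 + 4·1479 + 2·41.9 = 6093.8
D9: 2·76.3 + 4·81 + 2·29.6 = 535.8
D10: 2·22.2 + 4·1786 + 2·23.2 = 7234.8
Lowest: D9 at 535.8.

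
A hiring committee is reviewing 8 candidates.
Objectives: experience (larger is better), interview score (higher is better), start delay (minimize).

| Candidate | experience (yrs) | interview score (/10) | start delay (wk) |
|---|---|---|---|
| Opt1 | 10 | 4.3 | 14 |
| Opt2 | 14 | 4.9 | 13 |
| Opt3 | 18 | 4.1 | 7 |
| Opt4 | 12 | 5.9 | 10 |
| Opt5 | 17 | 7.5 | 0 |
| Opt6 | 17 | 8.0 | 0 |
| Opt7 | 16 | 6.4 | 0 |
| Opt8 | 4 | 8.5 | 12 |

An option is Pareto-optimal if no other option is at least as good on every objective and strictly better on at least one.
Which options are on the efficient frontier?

Opt1: dominated by Opt2 (experience 14≥10, interview score 4.9≥4.3, start delay 13≤14).
Opt2: dominated by Opt5 (experience 17≥14, interview score 7.5≥4.9, start delay 0≤13).
Opt3: not dominated (best experience).
Opt4: dominated by Opt5 (experience 17≥12, interview score 7.5≥5.9, start delay 0≤10).
Opt5: dominated by Opt6 (experience 17≥17, interview score 8.0≥7.5, start delay 0≤0).
Opt6: not dominated.
Opt7: dominated by Opt5 (experience 17≥16, interview score 7.5≥6.4, start delay 0≤0).
Opt8: not dominated (best interview score).

Opt3, Opt6, Opt8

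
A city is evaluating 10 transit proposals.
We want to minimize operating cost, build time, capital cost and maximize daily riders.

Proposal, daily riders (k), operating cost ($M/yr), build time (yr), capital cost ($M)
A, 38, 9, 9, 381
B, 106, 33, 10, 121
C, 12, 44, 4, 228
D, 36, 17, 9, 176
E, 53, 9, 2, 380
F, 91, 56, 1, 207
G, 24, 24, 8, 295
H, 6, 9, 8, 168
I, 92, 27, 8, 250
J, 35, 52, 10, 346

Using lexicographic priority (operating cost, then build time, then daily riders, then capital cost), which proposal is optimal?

First minimize operating cost: best is 9, kept {A, E, H}.
Then minimize build time: best is 2, kept {E}.

E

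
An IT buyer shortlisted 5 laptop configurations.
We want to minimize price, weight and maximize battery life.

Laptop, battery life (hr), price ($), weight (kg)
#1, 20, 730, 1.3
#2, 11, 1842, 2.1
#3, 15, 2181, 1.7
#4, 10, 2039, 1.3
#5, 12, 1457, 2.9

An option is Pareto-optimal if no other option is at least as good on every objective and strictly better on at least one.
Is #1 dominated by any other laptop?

No

#2: worse on battery life (11 vs 20).
#3: worse on battery life (15 vs 20).
#4: worse on battery life (10 vs 20).
#5: worse on battery life (12 vs 20).
No option is at least as good as #1 on every objective and strictly better on one.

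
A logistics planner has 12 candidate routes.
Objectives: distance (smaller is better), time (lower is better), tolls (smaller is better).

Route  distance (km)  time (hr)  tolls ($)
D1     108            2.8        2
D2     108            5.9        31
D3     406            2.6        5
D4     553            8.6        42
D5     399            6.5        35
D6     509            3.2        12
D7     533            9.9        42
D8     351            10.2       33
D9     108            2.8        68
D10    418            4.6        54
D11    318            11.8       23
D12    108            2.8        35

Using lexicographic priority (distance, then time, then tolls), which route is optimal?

D1

First minimize distance: best is 108, kept {D1, D2, D9, D12}.
Then minimize time: best is 2.8, kept {D1, D9, D12}.
Then minimize tolls: best is 2, kept {D1}.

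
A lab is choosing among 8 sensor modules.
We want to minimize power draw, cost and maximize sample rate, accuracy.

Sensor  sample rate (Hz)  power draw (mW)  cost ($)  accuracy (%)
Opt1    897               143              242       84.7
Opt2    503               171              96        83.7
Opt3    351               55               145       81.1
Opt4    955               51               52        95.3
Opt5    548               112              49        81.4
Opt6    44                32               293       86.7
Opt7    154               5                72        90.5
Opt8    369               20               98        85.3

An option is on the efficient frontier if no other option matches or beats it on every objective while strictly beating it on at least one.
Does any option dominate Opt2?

Yes

Opt4 vs Opt2: sample rate 955≥503, power draw 51≤171, cost 52≤96, accuracy 95.3≥83.7 — Opt4 is at least as good on every objective and strictly better on at least one, so Opt4 dominates Opt2.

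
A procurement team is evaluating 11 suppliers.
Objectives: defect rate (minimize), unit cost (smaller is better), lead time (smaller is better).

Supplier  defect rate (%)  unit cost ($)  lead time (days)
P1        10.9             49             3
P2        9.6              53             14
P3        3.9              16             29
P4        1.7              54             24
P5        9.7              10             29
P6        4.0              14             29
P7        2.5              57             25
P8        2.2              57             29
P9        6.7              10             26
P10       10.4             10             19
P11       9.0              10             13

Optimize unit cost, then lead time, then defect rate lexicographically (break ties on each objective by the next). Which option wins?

P11

First minimize unit cost: best is 10, kept {P5, P9, P10, P11}.
Then minimize lead time: best is 13, kept {P11}.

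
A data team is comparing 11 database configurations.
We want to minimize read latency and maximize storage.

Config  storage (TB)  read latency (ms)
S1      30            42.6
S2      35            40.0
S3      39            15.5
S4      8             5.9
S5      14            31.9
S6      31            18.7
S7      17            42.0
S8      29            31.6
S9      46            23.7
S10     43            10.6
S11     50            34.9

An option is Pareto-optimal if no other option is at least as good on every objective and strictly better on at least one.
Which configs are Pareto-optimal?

S1: dominated by S2 (storage 35≥30, read latency 40.0≤42.6).
S2: dominated by S3 (storage 39≥35, read latency 15.5≤40.0).
S3: dominated by S10 (storage 43≥39, read latency 10.6≤15.5).
S4: not dominated (best read latency).
S5: dominated by S3 (storage 39≥14, read latency 15.5≤31.9).
S6: dominated by S3 (storage 39≥31, read latency 15.5≤18.7).
S7: dominated by S2 (storage 35≥17, read latency 40.0≤42.0).
S8: dominated by S3 (storage 39≥29, read latency 15.5≤31.6).
S9: not dominated.
S10: not dominated.
S11: not dominated (best storage).

S4, S9, S10, S11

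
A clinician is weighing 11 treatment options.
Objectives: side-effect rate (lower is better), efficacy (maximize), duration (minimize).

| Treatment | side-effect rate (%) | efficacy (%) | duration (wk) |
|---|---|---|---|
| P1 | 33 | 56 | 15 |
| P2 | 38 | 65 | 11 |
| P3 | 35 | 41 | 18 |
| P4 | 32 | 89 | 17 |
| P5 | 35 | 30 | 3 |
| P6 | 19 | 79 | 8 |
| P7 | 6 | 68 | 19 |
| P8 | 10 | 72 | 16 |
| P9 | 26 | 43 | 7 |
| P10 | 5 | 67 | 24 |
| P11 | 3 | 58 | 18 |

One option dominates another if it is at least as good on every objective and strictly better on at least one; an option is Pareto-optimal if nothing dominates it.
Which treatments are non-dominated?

P4, P5, P6, P7, P8, P9, P10, P11

P1: dominated by P6 (side-effect rate 19≤33, efficacy 79≥56, duration 8≤15).
P2: dominated by P6 (side-effect rate 19≤38, efficacy 79≥65, duration 8≤11).
P3: dominated by P1 (side-effect rate 33≤35, efficacy 56≥41, duration 15≤18).
P4: not dominated (best efficacy).
P5: not dominated (best duration).
P6: not dominated.
P7: not dominated.
P8: not dominated.
P9: not dominated.
P10: not dominated.
P11: not dominated (best side-effect rate).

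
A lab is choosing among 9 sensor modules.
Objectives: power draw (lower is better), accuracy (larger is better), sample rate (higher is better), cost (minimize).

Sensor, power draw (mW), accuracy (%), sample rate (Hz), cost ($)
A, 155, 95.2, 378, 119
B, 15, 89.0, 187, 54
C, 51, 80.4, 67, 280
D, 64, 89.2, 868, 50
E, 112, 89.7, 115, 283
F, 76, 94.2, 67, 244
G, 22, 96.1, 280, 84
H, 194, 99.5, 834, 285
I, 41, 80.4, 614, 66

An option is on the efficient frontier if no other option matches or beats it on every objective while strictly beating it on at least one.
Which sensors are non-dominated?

A: not dominated.
B: not dominated (best power draw).
C: dominated by B (power draw 15≤51, accuracy 89.0≥80.4, sample rate 187≥67, cost 54≤280).
D: not dominated (best sample rate).
E: dominated by G (power draw 22≤112, accuracy 96.1≥89.7, sample rate 280≥115, cost 84≤283).
F: dominated by G (power draw 22≤76, accuracy 96.1≥94.2, sample rate 280≥67, cost 84≤244).
G: not dominated.
H: not dominated (best accuracy).
I: not dominated.

A, B, D, G, H, I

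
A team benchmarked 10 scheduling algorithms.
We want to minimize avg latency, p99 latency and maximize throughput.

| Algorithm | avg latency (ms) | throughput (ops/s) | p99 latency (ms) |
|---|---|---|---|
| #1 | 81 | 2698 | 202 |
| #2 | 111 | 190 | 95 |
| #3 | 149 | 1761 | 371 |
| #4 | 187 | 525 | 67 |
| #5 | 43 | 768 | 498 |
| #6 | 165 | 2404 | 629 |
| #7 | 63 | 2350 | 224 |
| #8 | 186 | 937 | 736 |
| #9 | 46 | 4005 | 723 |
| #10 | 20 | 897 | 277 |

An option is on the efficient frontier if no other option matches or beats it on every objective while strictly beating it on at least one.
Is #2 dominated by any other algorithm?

#1: worse on p99 latency (202 vs 95).
#3: worse on avg latency (149 vs 111).
#4: worse on avg latency (187 vs 111).
#5: worse on p99 latency (498 vs 95).
#6: worse on avg latency (165 vs 111).
#7: worse on p99 latency (224 vs 95).
#8: worse on avg latency (186 vs 111).
#9: worse on p99 latency (723 vs 95).
#10: worse on p99 latency (277 vs 95).
No option is at least as good as #2 on every objective and strictly better on one.

No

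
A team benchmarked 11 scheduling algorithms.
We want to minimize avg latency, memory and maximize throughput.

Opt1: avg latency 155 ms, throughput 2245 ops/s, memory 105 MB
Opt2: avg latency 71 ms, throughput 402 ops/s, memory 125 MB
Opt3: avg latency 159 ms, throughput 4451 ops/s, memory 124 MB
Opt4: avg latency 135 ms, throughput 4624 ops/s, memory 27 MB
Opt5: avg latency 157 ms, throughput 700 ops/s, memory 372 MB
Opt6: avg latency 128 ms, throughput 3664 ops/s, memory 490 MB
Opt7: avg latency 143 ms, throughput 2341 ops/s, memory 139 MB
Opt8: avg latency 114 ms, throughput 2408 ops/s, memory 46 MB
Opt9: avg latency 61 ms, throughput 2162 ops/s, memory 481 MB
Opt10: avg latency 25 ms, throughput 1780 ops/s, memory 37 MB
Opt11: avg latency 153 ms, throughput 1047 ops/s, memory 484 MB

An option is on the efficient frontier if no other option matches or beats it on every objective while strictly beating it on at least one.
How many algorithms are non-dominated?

5

Opt1: dominated by Opt4 (avg latency 135≤155, throughput 4624≥2245, memory 27≤105).
Opt2: dominated by Opt10 (avg latency 25≤71, throughput 1780≥402, memory 37≤125).
Opt3: dominated by Opt4 (avg latency 135≤159, throughput 4624≥4451, memory 27≤124).
Opt4: not dominated (best throughput).
Opt5: dominated by Opt1 (avg latency 155≤157, throughput 2245≥700, memory 105≤372).
Opt6: not dominated.
Opt7: dominated by Opt4 (avg latency 135≤143, throughput 4624≥2341, memory 27≤139).
Opt8: not dominated.
Opt9: not dominated.
Opt10: not dominated (best avg latency).
Opt11: dominated by Opt4 (avg latency 135≤153, throughput 4624≥1047, memory 27≤484).
Pareto-optimal: Opt4, Opt6, Opt8, Opt9, Opt10 → 5.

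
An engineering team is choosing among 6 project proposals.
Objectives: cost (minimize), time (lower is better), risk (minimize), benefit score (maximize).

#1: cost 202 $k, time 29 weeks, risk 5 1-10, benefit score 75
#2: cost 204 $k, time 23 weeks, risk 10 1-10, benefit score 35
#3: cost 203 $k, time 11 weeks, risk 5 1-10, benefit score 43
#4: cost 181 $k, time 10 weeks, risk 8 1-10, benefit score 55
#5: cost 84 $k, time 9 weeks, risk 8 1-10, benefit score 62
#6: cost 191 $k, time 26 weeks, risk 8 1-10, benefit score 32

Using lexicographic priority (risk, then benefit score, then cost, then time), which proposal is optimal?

#1

First minimize risk: best is 5, kept {#1, #3}.
Then maximize benefit score: best is 75, kept {#1}.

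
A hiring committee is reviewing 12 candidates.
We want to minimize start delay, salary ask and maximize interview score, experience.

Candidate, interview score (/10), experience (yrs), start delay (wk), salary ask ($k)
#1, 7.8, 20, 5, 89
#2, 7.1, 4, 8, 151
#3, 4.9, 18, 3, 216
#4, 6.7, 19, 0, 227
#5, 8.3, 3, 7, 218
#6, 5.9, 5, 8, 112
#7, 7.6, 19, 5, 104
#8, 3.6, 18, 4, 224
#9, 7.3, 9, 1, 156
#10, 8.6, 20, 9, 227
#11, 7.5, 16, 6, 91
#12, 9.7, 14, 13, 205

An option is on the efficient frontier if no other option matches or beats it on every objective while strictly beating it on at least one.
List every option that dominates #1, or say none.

#2: worse on interview score (7.1 vs 7.8).
#3: worse on interview score (4.9 vs 7.8).
#4: worse on interview score (6.7 vs 7.8).
#5: worse on experience (3 vs 20).
#6: worse on interview score (5.9 vs 7.8).
#7: worse on interview score (7.6 vs 7.8).
#8: worse on interview score (3.6 vs 7.8).
#9: worse on interview score (7.3 vs 7.8).
#10: worse on start delay (9 vs 5).
#11: worse on interview score (7.5 vs 7.8).
#12: worse on experience (14 vs 20).
No option dominates #1.

none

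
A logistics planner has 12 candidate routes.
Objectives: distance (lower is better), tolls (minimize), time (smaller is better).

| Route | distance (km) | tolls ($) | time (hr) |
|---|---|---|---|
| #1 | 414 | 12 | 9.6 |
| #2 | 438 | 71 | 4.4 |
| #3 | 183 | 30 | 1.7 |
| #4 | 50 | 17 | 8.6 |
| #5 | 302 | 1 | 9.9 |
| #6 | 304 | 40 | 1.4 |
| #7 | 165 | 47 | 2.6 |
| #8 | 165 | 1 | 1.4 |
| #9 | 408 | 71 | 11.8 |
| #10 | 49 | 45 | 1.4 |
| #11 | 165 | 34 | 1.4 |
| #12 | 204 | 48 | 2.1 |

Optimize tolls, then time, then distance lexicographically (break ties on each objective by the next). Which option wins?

First minimize tolls: best is 1, kept {#5, #8}.
Then minimize time: best is 1.4, kept {#8}.

#8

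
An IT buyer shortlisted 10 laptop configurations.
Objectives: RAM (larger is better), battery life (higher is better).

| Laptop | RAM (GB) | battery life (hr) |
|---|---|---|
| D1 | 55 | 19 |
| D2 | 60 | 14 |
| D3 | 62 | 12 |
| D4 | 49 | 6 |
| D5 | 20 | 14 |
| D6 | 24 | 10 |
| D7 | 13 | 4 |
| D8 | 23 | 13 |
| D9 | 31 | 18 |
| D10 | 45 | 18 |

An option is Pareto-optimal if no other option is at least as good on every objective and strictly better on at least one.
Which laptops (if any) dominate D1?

none

D2: worse on battery life (14 vs 19).
D3: worse on battery life (12 vs 19).
D4: worse on RAM (49 vs 55).
D5: worse on RAM (20 vs 55).
D6: worse on RAM (24 vs 55).
D7: worse on RAM (13 vs 55).
D8: worse on RAM (23 vs 55).
D9: worse on RAM (31 vs 55).
D10: worse on RAM (45 vs 55).
No option dominates D1.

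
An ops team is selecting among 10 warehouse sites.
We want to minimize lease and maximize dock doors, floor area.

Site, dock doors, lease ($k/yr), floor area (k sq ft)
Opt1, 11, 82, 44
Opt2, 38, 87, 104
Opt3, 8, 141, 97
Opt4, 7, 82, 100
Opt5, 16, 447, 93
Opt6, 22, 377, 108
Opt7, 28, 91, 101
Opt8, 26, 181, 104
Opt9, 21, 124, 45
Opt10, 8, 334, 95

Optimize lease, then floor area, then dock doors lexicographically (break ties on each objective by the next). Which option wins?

First minimize lease: best is 82, kept {Opt1, Opt4}.
Then maximize floor area: best is 100, kept {Opt4}.

Opt4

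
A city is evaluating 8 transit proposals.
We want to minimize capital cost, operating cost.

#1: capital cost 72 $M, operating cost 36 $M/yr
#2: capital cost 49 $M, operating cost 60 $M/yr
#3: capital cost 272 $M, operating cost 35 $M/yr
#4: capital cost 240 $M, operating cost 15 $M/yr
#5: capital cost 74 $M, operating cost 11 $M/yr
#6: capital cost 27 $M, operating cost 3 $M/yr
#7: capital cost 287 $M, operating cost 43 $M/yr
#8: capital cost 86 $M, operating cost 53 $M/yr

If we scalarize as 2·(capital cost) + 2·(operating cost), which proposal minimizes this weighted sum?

#1: 2·72 + 2·36 = 216
#2: 2·49 + 2·60 = 218
#3: 2·272 + 2·35 = 614
#4: 2·240 + 2·15 = 510
#5: 2·74 + 2·11 = 170
#6: 2·27 + 2·3 = 60
#7: 2·287 + 2·43 = 660
#8: 2·86 + 2·53 = 278
Lowest: #6 at 60.

#6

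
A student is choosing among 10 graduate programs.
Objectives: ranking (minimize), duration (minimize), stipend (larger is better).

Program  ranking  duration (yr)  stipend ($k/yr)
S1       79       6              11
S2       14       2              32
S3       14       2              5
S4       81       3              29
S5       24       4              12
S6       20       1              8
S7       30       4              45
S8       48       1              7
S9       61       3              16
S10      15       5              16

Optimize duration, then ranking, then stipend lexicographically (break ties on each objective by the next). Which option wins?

S6

First minimize duration: best is 1, kept {S6, S8}.
Then minimize ranking: best is 20, kept {S6}.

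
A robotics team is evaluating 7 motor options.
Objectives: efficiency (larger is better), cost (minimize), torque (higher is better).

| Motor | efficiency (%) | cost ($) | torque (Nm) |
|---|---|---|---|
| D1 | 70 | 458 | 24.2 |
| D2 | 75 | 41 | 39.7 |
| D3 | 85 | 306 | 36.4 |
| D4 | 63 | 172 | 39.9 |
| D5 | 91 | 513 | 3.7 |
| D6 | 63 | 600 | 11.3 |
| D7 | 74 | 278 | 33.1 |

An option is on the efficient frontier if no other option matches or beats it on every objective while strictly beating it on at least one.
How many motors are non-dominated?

4

D1: dominated by D2 (efficiency 75≥70, cost 41≤458, torque 39.7≥24.2).
D2: not dominated (best cost).
D3: not dominated.
D4: not dominated (best torque).
D5: not dominated (best efficiency).
D6: dominated by D1 (efficiency 70≥63, cost 458≤600, torque 24.2≥11.3).
D7: dominated by D2 (efficiency 75≥74, cost 41≤278, torque 39.7≥33.1).
Pareto-optimal: D2, D3, D4, D5 → 4.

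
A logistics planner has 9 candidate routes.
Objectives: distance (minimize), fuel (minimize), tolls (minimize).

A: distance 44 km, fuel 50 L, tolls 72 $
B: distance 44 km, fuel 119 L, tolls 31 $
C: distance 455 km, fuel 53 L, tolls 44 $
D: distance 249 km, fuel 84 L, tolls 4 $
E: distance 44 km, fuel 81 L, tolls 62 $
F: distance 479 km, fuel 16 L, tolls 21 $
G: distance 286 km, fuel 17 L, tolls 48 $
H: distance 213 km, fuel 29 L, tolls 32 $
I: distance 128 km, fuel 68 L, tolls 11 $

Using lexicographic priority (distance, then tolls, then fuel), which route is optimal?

B

First minimize distance: best is 44, kept {A, B, E}.
Then minimize tolls: best is 31, kept {B}.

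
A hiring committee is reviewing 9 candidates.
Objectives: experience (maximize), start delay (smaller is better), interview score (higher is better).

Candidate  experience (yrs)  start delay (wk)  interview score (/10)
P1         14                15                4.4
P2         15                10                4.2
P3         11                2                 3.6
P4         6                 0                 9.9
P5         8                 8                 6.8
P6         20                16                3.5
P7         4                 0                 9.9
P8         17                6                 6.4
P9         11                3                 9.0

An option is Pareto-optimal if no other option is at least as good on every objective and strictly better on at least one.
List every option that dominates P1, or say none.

P8

P8: experience 17≥14, start delay 6≤15, interview score 6.4≥4.4 — dominates P1.
Others (P2, P3, P4, P5, P6, P7, P9) are each worse than P1 on at least one objective.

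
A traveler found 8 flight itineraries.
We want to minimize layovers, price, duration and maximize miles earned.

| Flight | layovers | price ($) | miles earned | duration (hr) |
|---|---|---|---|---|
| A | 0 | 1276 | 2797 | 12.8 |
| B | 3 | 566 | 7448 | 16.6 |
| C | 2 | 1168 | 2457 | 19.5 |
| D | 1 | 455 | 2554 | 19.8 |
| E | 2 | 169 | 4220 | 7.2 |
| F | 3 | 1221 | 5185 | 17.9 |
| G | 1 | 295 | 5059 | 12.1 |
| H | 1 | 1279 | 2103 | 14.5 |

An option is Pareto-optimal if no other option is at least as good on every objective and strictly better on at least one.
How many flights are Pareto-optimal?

4

A: not dominated (best layovers).
B: not dominated (best miles earned).
C: dominated by E (layovers 2≤2, price 169≤1168, miles earned 4220≥2457, duration 7.2≤19.5).
D: dominated by G (layovers 1≤1, price 295≤455, miles earned 5059≥2554, duration 12.1≤19.8).
E: not dominated (best price).
F: dominated by B (layovers 3≤3, price 566≤1221, miles earned 7448≥5185, duration 16.6≤17.9).
G: not dominated.
H: dominated by A (layovers 0≤1, price 1276≤1279, miles earned 2797≥2103, duration 12.8≤14.5).
Pareto-optimal: A, B, E, G → 4.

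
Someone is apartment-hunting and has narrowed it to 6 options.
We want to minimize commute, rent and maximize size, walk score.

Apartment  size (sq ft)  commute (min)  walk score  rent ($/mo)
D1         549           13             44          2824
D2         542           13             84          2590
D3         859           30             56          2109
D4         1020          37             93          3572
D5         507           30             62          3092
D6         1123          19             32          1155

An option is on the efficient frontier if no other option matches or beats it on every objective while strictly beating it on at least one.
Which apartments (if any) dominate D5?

D2

D2: size 542≥507, commute 13≤30, walk score 84≥62, rent 2590≤3092 — dominates D5.
Others (D1, D3, D4, D6) are each worse than D5 on at least one objective.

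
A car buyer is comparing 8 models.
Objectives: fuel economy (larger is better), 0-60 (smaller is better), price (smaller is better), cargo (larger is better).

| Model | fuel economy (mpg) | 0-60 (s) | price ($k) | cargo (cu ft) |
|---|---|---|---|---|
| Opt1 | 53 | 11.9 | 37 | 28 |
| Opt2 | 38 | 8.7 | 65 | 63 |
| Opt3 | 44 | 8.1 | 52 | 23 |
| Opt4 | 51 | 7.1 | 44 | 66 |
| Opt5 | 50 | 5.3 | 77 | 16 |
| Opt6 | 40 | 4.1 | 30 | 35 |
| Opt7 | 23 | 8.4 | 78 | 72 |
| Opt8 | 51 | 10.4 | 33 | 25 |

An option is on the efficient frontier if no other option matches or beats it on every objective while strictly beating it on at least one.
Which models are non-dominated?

Opt1, Opt4, Opt5, Opt6, Opt7, Opt8

Opt1: not dominated (best fuel economy).
Opt2: dominated by Opt4 (fuel economy 51≥38, 0-60 7.1≤8.7, price 44≤65, cargo 66≥63).
Opt3: dominated by Opt4 (fuel economy 51≥44, 0-60 7.1≤8.1, price 44≤52, cargo 66≥23).
Opt4: not dominated.
Opt5: not dominated.
Opt6: not dominated (best 0-60).
Opt7: not dominated (best cargo).
Opt8: not dominated.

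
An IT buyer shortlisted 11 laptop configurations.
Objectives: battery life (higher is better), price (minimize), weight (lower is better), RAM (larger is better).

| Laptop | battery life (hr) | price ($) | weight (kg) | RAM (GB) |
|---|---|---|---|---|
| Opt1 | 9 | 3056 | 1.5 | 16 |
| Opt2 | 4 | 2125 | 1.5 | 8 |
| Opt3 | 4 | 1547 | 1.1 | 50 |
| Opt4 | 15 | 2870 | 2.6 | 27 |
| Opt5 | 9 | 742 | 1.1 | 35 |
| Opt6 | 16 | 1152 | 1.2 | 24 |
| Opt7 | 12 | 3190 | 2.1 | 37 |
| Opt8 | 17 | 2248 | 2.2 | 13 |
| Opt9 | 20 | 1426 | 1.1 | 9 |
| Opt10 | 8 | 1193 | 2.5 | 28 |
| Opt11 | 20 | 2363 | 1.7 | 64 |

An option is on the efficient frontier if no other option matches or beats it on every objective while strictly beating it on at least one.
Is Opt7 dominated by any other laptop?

Yes

Opt11 vs Opt7: battery life 20≥12, price 2363≤3190, weight 1.7≤2.1, RAM 64≥37 — Opt11 is at least as good on every objective and strictly better on at least one, so Opt11 dominates Opt7.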